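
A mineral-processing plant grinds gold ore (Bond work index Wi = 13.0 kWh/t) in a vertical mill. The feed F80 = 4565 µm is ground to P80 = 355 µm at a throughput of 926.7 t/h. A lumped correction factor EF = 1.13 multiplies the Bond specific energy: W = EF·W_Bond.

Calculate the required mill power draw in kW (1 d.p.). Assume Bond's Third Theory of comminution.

P = 5210.3 kW

Bond: W = 10·Wi·(1/√P80 − 1/√F80)
W = 10·13.0·(1/√355 − 1/√4565) = 10·13.0·(0.038274) = 4.9756 kWh/t
Corrected W = EF·W_Bond = 1.13·4.9756 = 5.6224 kWh/t
P_mill = W·ṁ = 5.6224·926.7 = 5210.3 kW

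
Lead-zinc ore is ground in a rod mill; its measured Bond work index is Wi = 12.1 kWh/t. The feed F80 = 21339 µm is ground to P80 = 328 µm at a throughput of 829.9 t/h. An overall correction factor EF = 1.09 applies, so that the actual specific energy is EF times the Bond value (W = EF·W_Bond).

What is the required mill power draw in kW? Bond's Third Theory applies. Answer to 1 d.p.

W = 10 Wi (P80^-0.5 − F80^-0.5)
W = 10·12.1·(1/√328 − 1/√21339) = 10·12.1·(0.048370) = 5.8528 kWh/t
Corrected W = EF·W_Bond = 1.09·5.8528 = 6.3795 kWh/t
P = W·T = 6.3795·829.9 = 5294.4 kW

P = 5294.4 kW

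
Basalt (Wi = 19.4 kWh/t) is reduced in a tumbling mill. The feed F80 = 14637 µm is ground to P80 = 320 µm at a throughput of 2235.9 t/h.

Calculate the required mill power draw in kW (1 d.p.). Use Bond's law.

P = 20662.9 kW

Bond: W = 10·Wi·(1/√P80 − 1/√F80)
W = 10·19.4·(1/√320 − 1/√14637) = 10·19.4·(0.047636) = 9.2414 kWh/t
P_mill = W·ṁ = 9.2414·2235.9 = 20662.9 kW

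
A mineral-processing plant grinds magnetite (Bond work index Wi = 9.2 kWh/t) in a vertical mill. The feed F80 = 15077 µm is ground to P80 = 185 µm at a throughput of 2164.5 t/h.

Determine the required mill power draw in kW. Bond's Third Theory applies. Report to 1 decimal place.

P = 13018.9 kW

W = 10 Wi (P80^-0.5 − F80^-0.5)
W = 10·9.2·(1/√185 − 1/√15077) = 10·9.2·(0.065377) = 6.0147 kWh/t
P_mill = W·ṁ = 6.0147·2164.5 = 13018.9 kW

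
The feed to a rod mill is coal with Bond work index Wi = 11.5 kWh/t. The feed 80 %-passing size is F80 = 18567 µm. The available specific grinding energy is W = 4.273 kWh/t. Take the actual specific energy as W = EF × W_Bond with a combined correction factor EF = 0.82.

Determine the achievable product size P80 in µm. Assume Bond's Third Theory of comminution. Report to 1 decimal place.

P80 = 360.7 µm

W = 10·Wi·(P80^(-½) − F80^(-½))
W_Bond = W / EF = 4.273 / 0.82 = 5.2110 kWh/t
1/√P80 = 1/√F80 + W_Bond/(10·Wi)
  = 5.2110/(10·11.5) + 1/√18567 = 0.045313 + 0.007339 = 0.052652
P80 = (1/0.052652)² = 18.9927² = 360.72 µm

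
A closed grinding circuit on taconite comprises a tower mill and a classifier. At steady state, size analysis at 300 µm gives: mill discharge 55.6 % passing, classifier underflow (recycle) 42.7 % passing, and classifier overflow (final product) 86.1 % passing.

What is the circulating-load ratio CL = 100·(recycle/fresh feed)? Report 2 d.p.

CL = 236.43 %

Let r = R/F. Size balance at 300 µm:
d + r·d = r·u + o → r(d−u) = o−d
r = (86.1 − 55.6)/(55.6 − 42.7) = 30.5/12.9 = 2.3643
CL = 100·r = 236.43 %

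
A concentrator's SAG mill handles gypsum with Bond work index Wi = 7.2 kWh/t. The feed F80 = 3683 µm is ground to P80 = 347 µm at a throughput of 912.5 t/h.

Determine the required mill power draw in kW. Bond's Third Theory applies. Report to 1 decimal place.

P = 2444.4 kW

W = 10·Wi·(P80^(-½) − F80^(-½))
W = 10·7.2·(1/√347 − 1/√3683) = 10·7.2·(0.037205) = 2.6788 kWh/t
Mill draw = 2.6788 × 912.5 = 2444.4 kW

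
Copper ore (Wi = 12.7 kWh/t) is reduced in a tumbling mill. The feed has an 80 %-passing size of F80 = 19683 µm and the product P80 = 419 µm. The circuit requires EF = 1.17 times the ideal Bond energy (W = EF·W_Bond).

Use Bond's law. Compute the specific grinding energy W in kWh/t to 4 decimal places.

W = 6.2000 kWh/t

W = 10 Wi (P80^-0.5 − F80^-0.5)
1/√419 = 0.048853;  1/√19683 = 0.007128
W = 10·12.7·(0.048853 − 0.007128) = 5.2991 kWh/t
Corrected W = EF·W_Bond = 1.17·5.2991 = 6.2000 kWh/t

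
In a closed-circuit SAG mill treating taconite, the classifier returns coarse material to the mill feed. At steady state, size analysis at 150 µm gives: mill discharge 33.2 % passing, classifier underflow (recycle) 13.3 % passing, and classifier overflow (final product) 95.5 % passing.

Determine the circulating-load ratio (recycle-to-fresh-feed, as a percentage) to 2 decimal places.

CL = 313.07 %

Balance %-passing 150 µm (r = R/F):
d + r·d = r·u + o → r(d−u) = o−d
r = (95.5 − 33.2)/(33.2 − 13.3) = 62.3/19.9 = 3.1307
CL = 100·r = 313.07 %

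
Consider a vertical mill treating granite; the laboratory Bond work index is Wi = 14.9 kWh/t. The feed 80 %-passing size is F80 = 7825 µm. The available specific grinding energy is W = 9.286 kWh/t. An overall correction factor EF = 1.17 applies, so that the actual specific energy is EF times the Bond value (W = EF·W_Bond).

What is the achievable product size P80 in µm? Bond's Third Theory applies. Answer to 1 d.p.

W = 10 Wi (1/√P80 − 1/√F80)  [Bond]
W_Bond = W / EF = 9.286 / 1.17 = 7.9368 kWh/t
P80^-0.5 = F80^-0.5 + W_Bond/(10 Wi)
  = 7.9368/(10·14.9) + 1/√7825 = 0.053267 + 0.011305 = 0.064571
P80 = (1/0.064571)² = 15.4867² = 239.84 µm

P80 = 239.8 µm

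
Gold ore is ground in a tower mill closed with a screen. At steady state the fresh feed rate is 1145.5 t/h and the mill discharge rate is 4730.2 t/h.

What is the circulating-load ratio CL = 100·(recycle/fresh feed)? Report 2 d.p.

Mill node: discharge = fresh + recycle.
R = M − F = 4730.2 − 1145.5 = 3584.7 t/h
CL = 100·R/F = 100·3584.7/1145.5 = 312.94 %

CL = 312.94 %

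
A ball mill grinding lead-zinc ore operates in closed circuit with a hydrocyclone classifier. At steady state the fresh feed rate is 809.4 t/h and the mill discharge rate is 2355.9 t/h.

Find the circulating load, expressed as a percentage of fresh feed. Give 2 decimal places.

CL = 191.07 %

M = F + R at steady state, so:
R = M − F = 2355.9 − 809.4 = 1546.5 t/h
CL = 100·R/F = 100·1546.5/809.4 = 191.07 %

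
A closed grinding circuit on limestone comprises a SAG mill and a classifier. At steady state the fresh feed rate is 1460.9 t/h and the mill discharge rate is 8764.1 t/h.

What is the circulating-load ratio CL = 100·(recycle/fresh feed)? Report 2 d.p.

M = F + R at steady state, so:
R = M − F = 8764.1 − 1460.9 = 7303.2 t/h
CL = 100·R/F = 100·7303.2/1460.9 = 499.91 %

CL = 499.91 %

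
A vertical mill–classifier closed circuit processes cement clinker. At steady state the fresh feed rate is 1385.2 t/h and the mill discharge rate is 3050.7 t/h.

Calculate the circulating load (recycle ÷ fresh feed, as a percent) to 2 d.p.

M = F + R at steady state, so:
R = M − F = 3050.7 − 1385.2 = 1665.5 t/h
CL = 100·R/F = 100·1665.5/1385.2 = 120.24 %

CL = 120.24 %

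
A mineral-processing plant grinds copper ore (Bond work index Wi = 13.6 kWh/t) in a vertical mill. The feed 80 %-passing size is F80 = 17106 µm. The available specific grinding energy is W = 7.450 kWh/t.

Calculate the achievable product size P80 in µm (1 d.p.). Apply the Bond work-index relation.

P80 = 256.6 µm

Bond: W = 10·Wi·(1/√P80 − 1/√F80)
⇒ 1/√P80 = W/(10·Wi) + 1/√F80
  = 7.4500/(10·13.6) + 1/√17106 = 0.054779 + 0.007646 = 0.062425
P80 = (1/0.062425)² = 16.0192² = 256.61 µm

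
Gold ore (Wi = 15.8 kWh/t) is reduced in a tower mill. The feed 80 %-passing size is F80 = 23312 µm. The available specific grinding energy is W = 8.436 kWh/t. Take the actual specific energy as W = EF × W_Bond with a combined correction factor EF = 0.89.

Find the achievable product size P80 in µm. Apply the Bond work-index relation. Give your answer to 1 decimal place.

W = 10 Wi (1/√P80 − 1/√F80)  [Bond]
W_Bond = W / EF = 8.436 / 0.89 = 9.4787 kWh/t
⇒ 1/√P80 = W_Bond/(10 Wi) + 1/√F80
  = 9.4787/(10·15.8) + 1/√23312 = 0.059991 + 0.006550 = 0.066541
P80 = (1/0.066541)² = 15.0283² = 225.85 µm

P80 = 225.9 µm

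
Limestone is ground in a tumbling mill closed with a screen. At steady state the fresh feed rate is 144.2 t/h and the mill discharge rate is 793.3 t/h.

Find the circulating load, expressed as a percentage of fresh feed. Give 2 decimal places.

Discharge = new feed + return, hence
R = M − F = 793.3 − 144.2 = 649.1 t/h
CL = 100·R/F = 100·649.1/144.2 = 450.14 %

CL = 450.14 %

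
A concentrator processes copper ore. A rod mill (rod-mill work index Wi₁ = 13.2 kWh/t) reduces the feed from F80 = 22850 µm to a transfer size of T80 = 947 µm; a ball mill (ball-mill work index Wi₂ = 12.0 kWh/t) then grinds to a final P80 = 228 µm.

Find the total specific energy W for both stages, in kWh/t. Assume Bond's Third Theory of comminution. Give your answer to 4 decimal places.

W = 7.4639 kWh/t

W = 10 Wi (P80^-0.5 − F80^-0.5)
Stage 1 (22850→947 µm, Wi₁=13.2): W₁ = 10·13.2·(0.032496 − 0.006615) = 3.4162 kWh/t
Stage 2 (947→228 µm, Wi₂=12.0): W₂ = 10·12.0·(0.066227 − 0.032496) = 4.0477 kWh/t
W = W₁ + W₂ = 3.4162 + 4.0477 = 7.4639 kWh/t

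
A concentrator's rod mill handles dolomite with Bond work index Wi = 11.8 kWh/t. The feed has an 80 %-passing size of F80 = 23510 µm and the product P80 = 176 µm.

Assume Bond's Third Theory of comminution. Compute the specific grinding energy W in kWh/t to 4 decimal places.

W = 8.1250 kWh/t

W = 10 Wi (1/√P80 − 1/√F80)  [Bond]
1/√176 = 0.075378;  1/√23510 = 0.006522
W = 10·11.8·(0.075378 − 0.006522) = 8.1250 kWh/t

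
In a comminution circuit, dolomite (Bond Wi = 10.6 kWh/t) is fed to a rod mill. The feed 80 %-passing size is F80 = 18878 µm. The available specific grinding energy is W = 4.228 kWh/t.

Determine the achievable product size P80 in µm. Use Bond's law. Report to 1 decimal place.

P80 = 449.5 µm

W = 10 Wi (P80^-0.5 − F80^-0.5)
⇒ 1/√P80 = W/(10·Wi) + 1/√F80
  = 4.2280/(10·10.6) + 1/√18878 = 0.039887 + 0.007278 = 0.047165
P80 = (1/0.047165)² = 21.2022² = 449.53 µm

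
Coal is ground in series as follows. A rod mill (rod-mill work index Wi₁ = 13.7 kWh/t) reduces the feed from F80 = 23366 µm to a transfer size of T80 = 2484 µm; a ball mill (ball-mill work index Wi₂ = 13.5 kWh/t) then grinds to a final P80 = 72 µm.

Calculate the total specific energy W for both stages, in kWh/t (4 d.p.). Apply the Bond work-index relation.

W_Bond = 10·Wi·(1/√P₈₀ − 1/√F₈₀)
Stage 1 (23366→2484 µm, Wi₁=13.7): W₁ = 10·13.7·(0.020064 − 0.006542) = 1.8526 kWh/t
Stage 2 (2484→72 µm, Wi₂=13.5): W₂ = 10·13.5·(0.117851 − 0.020064) = 13.2012 kWh/t
W = W₁ + W₂ = 1.8526 + 13.2012 = 15.0538 kWh/t

W = 15.0538 kWh/t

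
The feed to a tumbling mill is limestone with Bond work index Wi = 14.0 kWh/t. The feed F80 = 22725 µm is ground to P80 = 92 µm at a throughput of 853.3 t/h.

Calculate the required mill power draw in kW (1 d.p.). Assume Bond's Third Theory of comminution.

P = 11662.3 kW

Bond:  W = 10 Wi (1/√P − 1/√F)
W = 10·14.0·(1/√92 − 1/√22725) = 10·14.0·(0.097624) = 13.6673 kWh/t
Power = W × throughput = 13.6673 kWh/t × 853.3 t/h = 11662.3 kW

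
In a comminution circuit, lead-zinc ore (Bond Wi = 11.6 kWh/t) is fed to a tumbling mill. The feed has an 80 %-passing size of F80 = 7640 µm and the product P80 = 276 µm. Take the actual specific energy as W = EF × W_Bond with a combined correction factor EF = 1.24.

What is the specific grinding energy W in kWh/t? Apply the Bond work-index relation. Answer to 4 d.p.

W = 7.0125 kWh/t

W = 10·Wi·[P80^(−½) − F80^(−½)]
1/√276 = 0.060193;  1/√7640 = 0.011441
W = 10·11.6·(0.060193 − 0.011441) = 5.6553 kWh/t
Apply correction: 5.6553 × 1.24 = 7.0125 kWh/t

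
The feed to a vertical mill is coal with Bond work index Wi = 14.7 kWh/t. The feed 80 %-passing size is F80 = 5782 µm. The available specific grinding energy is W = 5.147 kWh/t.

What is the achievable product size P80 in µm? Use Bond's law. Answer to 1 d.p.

P80 = 431.1 µm

W = 10·Wi·(P80^(-½) − F80^(-½))
1/√P80 = 1/√F80 + W/(10·Wi)
  = 5.1470/(10·14.7) + 1/√5782 = 0.035014 + 0.013151 = 0.048165
P80 = (1/0.048165)² = 20.7621² = 431.07 µm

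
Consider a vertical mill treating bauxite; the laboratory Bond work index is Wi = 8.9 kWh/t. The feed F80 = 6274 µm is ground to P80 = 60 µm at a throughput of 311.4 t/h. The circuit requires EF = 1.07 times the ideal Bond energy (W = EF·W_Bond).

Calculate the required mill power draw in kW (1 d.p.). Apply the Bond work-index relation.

P = 3454.0 kW

Bond:  W = 10 Wi (1/√P − 1/√F)
W = 10·8.9·(1/√60 − 1/√6274) = 10·8.9·(0.116475) = 10.3662 kWh/t
Apply correction: 10.3662 × 1.07 = 11.0919 kWh/t
P = W·T = 11.0919·311.4 = 3454.0 kW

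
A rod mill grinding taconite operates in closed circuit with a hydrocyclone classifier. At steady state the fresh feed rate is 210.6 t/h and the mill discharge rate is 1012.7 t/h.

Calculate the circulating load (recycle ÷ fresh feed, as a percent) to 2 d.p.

CL = 380.86 %

M = F + R at steady state, so:
R = M − F = 1012.7 − 210.6 = 802.1 t/h
CL = 100·R/F = 100·802.1/210.6 = 380.86 %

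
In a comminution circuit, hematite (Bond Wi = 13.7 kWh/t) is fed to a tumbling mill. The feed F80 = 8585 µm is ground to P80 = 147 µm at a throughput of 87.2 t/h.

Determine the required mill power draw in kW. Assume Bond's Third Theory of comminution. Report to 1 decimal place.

W = 10 Wi (1/√P80 − 1/√F80)  [Bond]
W = 10·13.7·(1/√147 − 1/√8585) = 10·13.7·(0.071686) = 9.8210 kWh/t
P_mill = W·ṁ = 9.8210·87.2 = 856.4 kW

P = 856.4 kW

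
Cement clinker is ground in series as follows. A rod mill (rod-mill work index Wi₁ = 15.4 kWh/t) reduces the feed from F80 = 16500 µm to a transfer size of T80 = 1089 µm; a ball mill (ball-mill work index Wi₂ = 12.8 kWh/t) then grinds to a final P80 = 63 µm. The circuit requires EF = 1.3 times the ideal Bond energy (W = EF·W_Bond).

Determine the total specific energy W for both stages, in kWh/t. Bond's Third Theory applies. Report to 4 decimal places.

W = 20.4301 kWh/t

W_Bond = 10·Wi·(1/√P₈₀ − 1/√F₈₀)
Stage 1 (16500→1089 µm, Wi₁=15.4): W₁ = 10·15.4·(0.030303 − 0.007785) = 3.4678 kWh/t
Stage 2 (1089→63 µm, Wi₂=12.8): W₂ = 10·12.8·(0.125988 − 0.030303) = 12.2477 kWh/t
W = W₁ + W₂ = 3.4678 + 12.2477 = 15.7155 kWh/t
Apply correction: 15.7155 × 1.3 = 20.4301 kWh/t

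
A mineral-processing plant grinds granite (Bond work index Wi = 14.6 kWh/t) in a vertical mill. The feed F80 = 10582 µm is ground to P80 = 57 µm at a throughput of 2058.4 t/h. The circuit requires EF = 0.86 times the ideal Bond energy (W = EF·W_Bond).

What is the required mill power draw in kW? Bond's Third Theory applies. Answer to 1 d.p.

P = 31720.4 kW

W = 10 Wi (1/√P80 − 1/√F80)  [Bond]
W = 10·14.6·(1/√57 − 1/√10582) = 10·14.6·(0.122732) = 17.9189 kWh/t
W_actual = 0.86 × 17.9189 = 15.4102 kWh/t
Mill draw = 15.4102 × 2058.4 = 31720.4 kW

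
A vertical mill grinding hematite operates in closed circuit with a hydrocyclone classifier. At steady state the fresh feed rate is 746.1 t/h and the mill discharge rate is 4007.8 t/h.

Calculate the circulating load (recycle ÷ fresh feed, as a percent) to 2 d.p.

Steady state: M = F + R.
R = M − F = 4007.8 − 746.1 = 3261.7 t/h
CL = 100·R/F = 100·3261.7/746.1 = 437.17 %

CL = 437.17 %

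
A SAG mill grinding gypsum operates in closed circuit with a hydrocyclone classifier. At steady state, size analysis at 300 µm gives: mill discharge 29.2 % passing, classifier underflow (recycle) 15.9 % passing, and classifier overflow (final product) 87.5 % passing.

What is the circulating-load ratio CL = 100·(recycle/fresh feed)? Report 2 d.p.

CL = 438.35 %

Balance %-passing 300 µm (r = R/F):
d + r·d = r·u + o → r(d−u) = o−d
r = (87.5 − 29.2)/(29.2 − 15.9) = 58.3/13.3 = 4.3835
CL = 100·r = 438.35 %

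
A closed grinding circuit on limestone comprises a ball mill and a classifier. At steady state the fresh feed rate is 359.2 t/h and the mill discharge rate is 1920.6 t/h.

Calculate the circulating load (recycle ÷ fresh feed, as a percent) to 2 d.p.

CL = 434.69 %

Discharge = new feed + return, hence
R = M − F = 1920.6 − 359.2 = 1561.4 t/h
CL = 100·R/F = 100·1561.4/359.2 = 434.69 %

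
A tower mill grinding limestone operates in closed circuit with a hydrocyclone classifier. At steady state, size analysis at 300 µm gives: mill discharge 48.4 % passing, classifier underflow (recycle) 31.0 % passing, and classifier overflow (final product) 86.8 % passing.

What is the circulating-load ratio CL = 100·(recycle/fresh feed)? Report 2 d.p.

Let r = R/F. Size balance at 300 µm:
r = (o − d)/(d − u)
r = (86.8 − 48.4)/(48.4 − 31.0) = 38.4/17.4 = 2.2069
CL = 100·r = 220.69 %

CL = 220.69 %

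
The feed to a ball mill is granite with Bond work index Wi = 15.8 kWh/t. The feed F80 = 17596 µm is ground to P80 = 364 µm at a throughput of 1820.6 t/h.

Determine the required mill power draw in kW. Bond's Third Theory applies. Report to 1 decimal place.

Bond:  W = 10 Wi (1/√P − 1/√F)
W = 10·15.8·(1/√364 − 1/√17596) = 10·15.8·(0.044876) = 7.0903 kWh/t
Mill draw = 7.0903 × 1820.6 = 12908.7 kW

P = 12908.7 kW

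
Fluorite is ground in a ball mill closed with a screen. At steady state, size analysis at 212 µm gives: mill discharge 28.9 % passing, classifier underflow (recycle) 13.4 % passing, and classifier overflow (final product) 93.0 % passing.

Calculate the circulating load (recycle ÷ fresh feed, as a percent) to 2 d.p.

CL = 413.55 %

Two-product formula at 212 µm:
(1+r)d = ru + o → r = (o−d)/(d−u)
r = (93.0 − 28.9)/(28.9 − 13.4) = 64.1/15.5 = 4.1355
CL = 100·r = 413.55 %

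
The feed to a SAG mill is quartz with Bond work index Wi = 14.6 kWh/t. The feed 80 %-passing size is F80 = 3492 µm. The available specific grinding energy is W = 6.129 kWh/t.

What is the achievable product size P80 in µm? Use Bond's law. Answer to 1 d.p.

P80 = 288.2 µm

W = 10 Wi (1/√P80 − 1/√F80)  [Bond]
⇒ 1/√P80 = W/(10 Wi) + 1/√F80
  = 6.1290/(10·14.6) + 1/√3492 = 0.041979 + 0.016922 = 0.058902
P80 = (1/0.058902)² = 16.9774² = 288.23 µm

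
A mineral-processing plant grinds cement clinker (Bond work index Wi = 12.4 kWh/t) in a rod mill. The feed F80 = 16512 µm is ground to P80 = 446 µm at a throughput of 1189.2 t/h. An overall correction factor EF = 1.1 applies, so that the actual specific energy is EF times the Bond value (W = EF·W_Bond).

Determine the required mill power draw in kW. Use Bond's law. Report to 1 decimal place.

P = 6418.4 kW

Bond: W = 10·Wi·(1/√P80 − 1/√F80)
W = 10·12.4·(1/√446 − 1/√16512) = 10·12.4·(0.039569) = 4.9066 kWh/t
Apply correction: 4.9066 × 1.1 = 5.3972 kWh/t
P_mill = W·ṁ = 5.3972·1189.2 = 6418.4 kW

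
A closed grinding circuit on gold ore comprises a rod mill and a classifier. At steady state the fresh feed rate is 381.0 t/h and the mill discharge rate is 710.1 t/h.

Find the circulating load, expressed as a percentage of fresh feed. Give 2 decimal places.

Discharge = new feed + return, hence
R = M − F = 710.1 − 381.0 = 329.1 t/h
CL = 100·R/F = 100·329.1/381.0 = 86.38 %

CL = 86.38 %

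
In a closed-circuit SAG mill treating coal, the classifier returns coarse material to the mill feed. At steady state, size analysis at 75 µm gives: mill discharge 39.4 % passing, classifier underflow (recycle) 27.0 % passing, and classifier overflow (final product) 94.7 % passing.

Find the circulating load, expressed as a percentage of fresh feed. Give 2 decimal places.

CL = 445.97 %

Let r = R/F. Size balance at 75 µm:
(1+r)·d = r·u + o ⇒ r = (o−d)/(d−u)
r = (94.7 − 39.4)/(39.4 − 27.0) = 55.3/12.4 = 4.4597
CL = 100·r = 445.97 %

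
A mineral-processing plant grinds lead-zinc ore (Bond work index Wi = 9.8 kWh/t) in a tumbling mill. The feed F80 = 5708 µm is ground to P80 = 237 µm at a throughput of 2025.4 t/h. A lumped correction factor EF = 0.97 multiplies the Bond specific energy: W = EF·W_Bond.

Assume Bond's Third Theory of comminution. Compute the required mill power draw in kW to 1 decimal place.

W = 10·Wi·[P80^(−½) − F80^(−½)]
W = 10·9.8·(1/√237 − 1/√5708) = 10·9.8·(0.051721) = 5.0687 kWh/t
With EF = 0.97: W = 5.0687·0.97 = 4.9166 kWh/t
Mill draw = 4.9166 × 2025.4 = 9958.1 kW

P = 9958.1 kW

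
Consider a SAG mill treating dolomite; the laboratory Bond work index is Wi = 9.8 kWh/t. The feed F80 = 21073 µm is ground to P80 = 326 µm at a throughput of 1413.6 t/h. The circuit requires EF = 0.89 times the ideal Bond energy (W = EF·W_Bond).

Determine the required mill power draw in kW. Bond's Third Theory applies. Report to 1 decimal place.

W = 10·Wi·[P80^(−½) − F80^(−½)]
W = 10·9.8·(1/√326 − 1/√21073) = 10·9.8·(0.048496) = 4.7526 kWh/t
W_actual = 0.89 × 4.7526 = 4.2298 kWh/t
P = W·T = 4.2298·1413.6 = 5979.3 kW

P = 5979.3 kW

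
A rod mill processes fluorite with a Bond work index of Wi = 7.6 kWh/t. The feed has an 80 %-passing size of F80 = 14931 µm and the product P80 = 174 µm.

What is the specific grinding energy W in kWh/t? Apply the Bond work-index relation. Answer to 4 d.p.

Bond: W = 10·Wi·(1/√P80 − 1/√F80)
1/√174 = 0.075810;  1/√14931 = 0.008184
W = 10·7.6·(0.075810 − 0.008184) = 5.1396 kWh/t

W = 5.1396 kWh/t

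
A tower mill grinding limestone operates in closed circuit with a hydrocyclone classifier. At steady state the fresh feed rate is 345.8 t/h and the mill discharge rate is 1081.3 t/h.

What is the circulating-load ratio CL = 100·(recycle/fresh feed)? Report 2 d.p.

Steady state: M = F + R.
R = M − F = 1081.3 − 345.8 = 735.5 t/h
CL = 100·R/F = 100·735.5/345.8 = 212.70 %

CL = 212.70 %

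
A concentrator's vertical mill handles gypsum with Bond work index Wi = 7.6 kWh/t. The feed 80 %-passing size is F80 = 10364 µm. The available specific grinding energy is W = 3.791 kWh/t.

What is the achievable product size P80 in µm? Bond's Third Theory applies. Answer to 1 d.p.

P80 = 280.5 µm

W_Bond = 10·Wi·(1/√P₈₀ − 1/√F₈₀)
⇒ 1/√P80 = W/(10·Wi) + 1/√F80
  = 3.7910/(10·7.6) + 1/√10364 = 0.049882 + 0.009823 = 0.059704
P80 = (1/0.059704)² = 16.7492² = 280.54 µm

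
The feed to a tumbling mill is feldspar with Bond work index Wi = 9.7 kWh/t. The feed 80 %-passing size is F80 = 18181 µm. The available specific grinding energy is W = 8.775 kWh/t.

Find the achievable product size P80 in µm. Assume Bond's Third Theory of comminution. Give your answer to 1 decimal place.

P80 = 104.4 µm

W_Bond = 10·Wi·(1/√P₈₀ − 1/√F₈₀)
P80^-0.5 = F80^-0.5 + W/(10 Wi)
  = 8.7750/(10·9.7) + 1/√18181 = 0.090464 + 0.007416 = 0.097880
P80 = (1/0.097880)² = 10.2166² = 104.38 µm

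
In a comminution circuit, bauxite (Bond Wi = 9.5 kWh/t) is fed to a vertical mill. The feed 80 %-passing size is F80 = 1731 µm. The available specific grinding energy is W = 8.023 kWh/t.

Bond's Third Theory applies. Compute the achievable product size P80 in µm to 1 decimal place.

W = 10 Wi / √P80 − 10 Wi / √F80
P80^-0.5 = F80^-0.5 + W/(10 Wi)
  = 8.0230/(10·9.5) + 1/√1731 = 0.084453 + 0.024035 = 0.108488
P80 = (1/0.108488)² = 9.2176² = 84.96 µm

P80 = 85.0 µm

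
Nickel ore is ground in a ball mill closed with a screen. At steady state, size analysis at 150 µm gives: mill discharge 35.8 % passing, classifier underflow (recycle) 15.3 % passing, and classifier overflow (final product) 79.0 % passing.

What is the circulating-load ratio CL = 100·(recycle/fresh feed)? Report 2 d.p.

Balance %-passing 150 µm (r = R/F):
(1+r)d = ru + o → r = (o−d)/(d−u)
r = (79.0 − 35.8)/(35.8 − 15.3) = 43.2/20.5 = 2.1073
CL = 100·r = 210.73 %

CL = 210.73 %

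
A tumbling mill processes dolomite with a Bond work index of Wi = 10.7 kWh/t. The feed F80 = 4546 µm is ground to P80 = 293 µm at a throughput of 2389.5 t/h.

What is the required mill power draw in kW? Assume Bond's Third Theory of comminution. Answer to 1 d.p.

W_Bond = 10·Wi·(1/√P₈₀ − 1/√F₈₀)
W = 10·10.7·(1/√293 − 1/√4546) = 10·10.7·(0.043589) = 4.6640 kWh/t
Mill draw = 4.6640 × 2389.5 = 11144.7 kW

P = 11144.7 kW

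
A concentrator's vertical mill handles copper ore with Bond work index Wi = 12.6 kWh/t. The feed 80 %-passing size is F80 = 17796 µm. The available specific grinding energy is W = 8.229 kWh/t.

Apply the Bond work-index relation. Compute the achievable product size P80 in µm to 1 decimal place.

P80 = 188.7 µm

W = 10·Wi·(P80^(-½) − F80^(-½))
1/√P80 = 1/√F80 + W/(10·Wi)
  = 8.2290/(10·12.6) + 1/√17796 = 0.065310 + 0.007496 = 0.072806
P80 = (1/0.072806)² = 13.7352² = 188.66 µm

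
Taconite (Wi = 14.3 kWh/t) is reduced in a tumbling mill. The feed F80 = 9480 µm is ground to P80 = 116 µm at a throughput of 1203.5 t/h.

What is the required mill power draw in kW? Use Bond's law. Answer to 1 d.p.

P = 14211.6 kW

Bond: W = 10·Wi·(1/√P80 − 1/√F80)
W = 10·14.3·(1/√116 − 1/√9480) = 10·14.3·(0.082577) = 11.8085 kWh/t
Power = W × throughput = 11.8085 kWh/t × 1203.5 t/h = 14211.6 kW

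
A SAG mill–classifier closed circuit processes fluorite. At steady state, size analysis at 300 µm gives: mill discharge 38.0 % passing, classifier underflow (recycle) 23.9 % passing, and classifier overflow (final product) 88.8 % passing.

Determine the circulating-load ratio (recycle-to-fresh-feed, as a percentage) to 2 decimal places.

Mass balance on the −300 µm fraction:
(1+r)·d = r·u + o ⇒ r = (o−d)/(d−u)
r = (88.8 − 38.0)/(38.0 − 23.9) = 50.8/14.1 = 3.6028
CL = 100·r = 360.28 %

CL = 360.28 %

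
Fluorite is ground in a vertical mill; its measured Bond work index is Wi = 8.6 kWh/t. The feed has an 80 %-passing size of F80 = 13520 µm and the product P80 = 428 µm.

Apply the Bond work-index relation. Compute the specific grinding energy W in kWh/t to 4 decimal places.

W = 3.4173 kWh/t

W = 10 Wi (P80^-0.5 − F80^-0.5)
1/√428 = 0.048337;  1/√13520 = 0.008600
W = 10·8.6·(0.048337 − 0.008600) = 3.4173 kWh/t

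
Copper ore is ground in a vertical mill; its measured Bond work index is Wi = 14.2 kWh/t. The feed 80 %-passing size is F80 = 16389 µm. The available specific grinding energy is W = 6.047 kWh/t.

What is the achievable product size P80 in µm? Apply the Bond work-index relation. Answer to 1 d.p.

Bond:  W = 10 Wi (1/√P − 1/√F)
⇒ 1/√P80 = W/(10 Wi) + 1/√F80
  = 6.0470/(10·14.2) + 1/√16389 = 0.042585 + 0.007811 = 0.050396
P80 = (1/0.050396)² = 19.8429² = 393.74 µm

P80 = 393.7 µm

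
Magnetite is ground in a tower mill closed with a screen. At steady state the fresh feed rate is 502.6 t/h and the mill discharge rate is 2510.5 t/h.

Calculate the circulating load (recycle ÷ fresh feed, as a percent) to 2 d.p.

CL = 399.50 %

M = F + R at steady state, so:
R = M − F = 2510.5 − 502.6 = 2007.9 t/h
CL = 100·R/F = 100·2007.9/502.6 = 399.50 %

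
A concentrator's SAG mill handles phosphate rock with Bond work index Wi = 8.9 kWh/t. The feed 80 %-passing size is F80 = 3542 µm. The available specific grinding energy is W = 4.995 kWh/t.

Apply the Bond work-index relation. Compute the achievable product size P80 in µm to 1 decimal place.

P80 = 188.0 µm

Bond: W = 10·Wi·(1/√P80 − 1/√F80)
P80^-0.5 = F80^-0.5 + W/(10 Wi)
  = 4.9950/(10·8.9) + 1/√3542 = 0.056124 + 0.016803 = 0.072926
P80 = (1/0.072926)² = 13.7125² = 188.03 µm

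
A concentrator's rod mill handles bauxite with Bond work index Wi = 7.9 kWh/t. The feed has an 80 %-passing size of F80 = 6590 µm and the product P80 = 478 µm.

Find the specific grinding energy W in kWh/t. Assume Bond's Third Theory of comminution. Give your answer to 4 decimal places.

W = 10·Wi·[P80^(−½) − F80^(−½)]
1/√478 = 0.045739;  1/√6590 = 0.012318
W = 10·7.9·(0.045739 − 0.012318) = 2.6402 kWh/t

W = 2.6402 kWh/t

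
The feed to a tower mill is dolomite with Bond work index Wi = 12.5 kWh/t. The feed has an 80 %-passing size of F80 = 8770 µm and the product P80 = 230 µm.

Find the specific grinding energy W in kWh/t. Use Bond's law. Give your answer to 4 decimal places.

W_Bond = 10·Wi·(1/√P₈₀ − 1/√F₈₀)
1/√230 = 0.065938;  1/√8770 = 0.010678
W = 10·12.5·(0.065938 − 0.010678) = 6.9075 kWh/t

W = 6.9075 kWh/t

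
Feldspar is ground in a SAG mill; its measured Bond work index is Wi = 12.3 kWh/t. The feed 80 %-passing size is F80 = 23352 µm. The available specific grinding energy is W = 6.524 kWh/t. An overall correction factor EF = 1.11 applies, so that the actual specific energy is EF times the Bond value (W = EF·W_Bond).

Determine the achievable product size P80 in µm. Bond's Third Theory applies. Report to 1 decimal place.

W = 10 Wi (1/√P80 − 1/√F80)  [Bond]
W_Bond = W / EF = 6.524 / 1.11 = 5.8775 kWh/t
1/√P80 = 1/√F80 + W_Bond/(10·Wi)
  = 5.8775/(10·12.3) + 1/√23352 = 0.047784 + 0.006544 = 0.054328
P80 = (1/0.054328)² = 18.4066² = 338.80 µm

P80 = 338.8 µm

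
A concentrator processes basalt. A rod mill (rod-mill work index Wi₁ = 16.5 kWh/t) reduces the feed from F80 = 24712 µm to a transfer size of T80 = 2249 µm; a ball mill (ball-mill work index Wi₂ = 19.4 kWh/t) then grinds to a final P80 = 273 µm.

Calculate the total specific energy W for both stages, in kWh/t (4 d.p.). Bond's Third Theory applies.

W = 10.0803 kWh/t

Bond: W = 10·Wi·(1/√P80 − 1/√F80)
Stage 1 (24712→2249 µm, Wi₁=16.5): W₁ = 10·16.5·(0.021087 − 0.006361) = 2.4297 kWh/t
Stage 2 (2249→273 µm, Wi₂=19.4): W₂ = 10·19.4·(0.060523 − 0.021087) = 7.6506 kWh/t
W = W₁ + W₂ = 2.4297 + 7.6506 = 10.0803 kWh/t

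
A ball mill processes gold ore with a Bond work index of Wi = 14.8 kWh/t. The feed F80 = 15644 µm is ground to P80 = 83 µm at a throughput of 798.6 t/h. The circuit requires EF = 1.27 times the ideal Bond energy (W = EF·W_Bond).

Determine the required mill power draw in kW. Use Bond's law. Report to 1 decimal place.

W_Bond = 10·Wi·(1/√P₈₀ − 1/√F₈₀)
W = 10·14.8·(1/√83 − 1/√15644) = 10·14.8·(0.101769) = 15.0618 kWh/t
Corrected W = EF·W_Bond = 1.27·15.0618 = 19.1285 kWh/t
P = W·T = 19.1285·798.6 = 15276.0 kW

P = 15276.0 kW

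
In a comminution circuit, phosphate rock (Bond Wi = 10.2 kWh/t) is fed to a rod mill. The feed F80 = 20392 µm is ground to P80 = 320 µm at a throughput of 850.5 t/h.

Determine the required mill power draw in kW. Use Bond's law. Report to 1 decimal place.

P = 4242.0 kW

W = 10·Wi·[P80^(−½) − F80^(−½)]
W = 10·10.2·(1/√320 − 1/√20392) = 10·10.2·(0.048899) = 4.9877 kWh/t
P = W·T = 4.9877·850.5 = 4242.0 kW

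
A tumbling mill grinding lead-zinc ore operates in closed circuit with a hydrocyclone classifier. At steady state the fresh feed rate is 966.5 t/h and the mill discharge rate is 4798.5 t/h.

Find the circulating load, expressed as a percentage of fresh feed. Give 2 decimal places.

M = F + R at steady state, so:
R = M − F = 4798.5 − 966.5 = 3832.0 t/h
CL = 100·R/F = 100·3832.0/966.5 = 396.48 %

CL = 396.48 %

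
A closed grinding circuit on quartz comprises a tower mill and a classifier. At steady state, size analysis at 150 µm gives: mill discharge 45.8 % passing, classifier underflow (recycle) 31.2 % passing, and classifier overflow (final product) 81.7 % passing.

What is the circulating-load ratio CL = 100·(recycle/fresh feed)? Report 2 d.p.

CL = 245.89 %

Two-product formula at 150 µm:
(1+r)d = ru + o → r = (o−d)/(d−u)
r = (81.7 − 45.8)/(45.8 − 31.2) = 35.9/14.6 = 2.4589
CL = 100·r = 245.89 %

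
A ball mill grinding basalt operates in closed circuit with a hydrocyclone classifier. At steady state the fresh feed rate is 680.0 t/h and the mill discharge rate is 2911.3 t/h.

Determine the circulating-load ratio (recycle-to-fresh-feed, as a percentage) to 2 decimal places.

CL = 328.13 %

M = F + R at steady state, so:
R = M − F = 2911.3 − 680.0 = 2231.3 t/h
CL = 100·R/F = 100·2231.3/680.0 = 328.13 %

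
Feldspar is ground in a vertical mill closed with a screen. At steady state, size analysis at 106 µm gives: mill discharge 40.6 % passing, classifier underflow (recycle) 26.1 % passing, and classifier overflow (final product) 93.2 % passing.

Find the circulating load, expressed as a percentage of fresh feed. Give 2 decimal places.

CL = 362.76 %

Mass balance on the −106 µm fraction:
Fd + Rd = Ru + Fo ⇒ R/F = (o−d)/(d−u)
r = (93.2 − 40.6)/(40.6 − 26.1) = 52.6/14.5 = 3.6276
CL = 100·r = 362.76 %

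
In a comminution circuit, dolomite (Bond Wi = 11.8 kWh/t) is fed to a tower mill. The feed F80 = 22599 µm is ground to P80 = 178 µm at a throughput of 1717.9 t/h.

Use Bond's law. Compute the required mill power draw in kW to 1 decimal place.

W_Bond = 10·Wi·(1/√P₈₀ − 1/√F₈₀)
W = 10·11.8·(1/√178 − 1/√22599) = 10·11.8·(0.068301) = 8.0595 kWh/t
P = W·T = 8.0595·1717.9 = 13845.5 kW

P = 13845.5 kW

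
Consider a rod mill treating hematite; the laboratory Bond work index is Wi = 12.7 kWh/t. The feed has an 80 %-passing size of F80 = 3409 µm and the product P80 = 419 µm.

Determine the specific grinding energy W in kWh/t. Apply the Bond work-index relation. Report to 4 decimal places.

W = 10 Wi / √P80 − 10 Wi / √F80
1/√419 = 0.048853;  1/√3409 = 0.017127
W = 10·12.7·(0.048853 − 0.017127) = 4.0292 kWh/t

W = 4.0292 kWh/t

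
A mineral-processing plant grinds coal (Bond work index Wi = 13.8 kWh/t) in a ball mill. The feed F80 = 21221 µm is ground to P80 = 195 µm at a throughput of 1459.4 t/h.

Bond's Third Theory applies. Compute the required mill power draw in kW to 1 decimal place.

P = 13039.8 kW

W = 10 Wi (1/√P80 − 1/√F80)  [Bond]
W = 10·13.8·(1/√195 − 1/√21221) = 10·13.8·(0.064747) = 8.9351 kWh/t
P_mill = W·ṁ = 8.9351·1459.4 = 13039.8 kW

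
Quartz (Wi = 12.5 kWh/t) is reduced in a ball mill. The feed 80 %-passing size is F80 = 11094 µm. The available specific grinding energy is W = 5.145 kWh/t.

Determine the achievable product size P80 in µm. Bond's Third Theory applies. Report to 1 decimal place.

P80 = 389.7 µm

Bond:  W = 10 Wi (1/√P − 1/√F)
⇒ 1/√P80 = W/(10 Wi) + 1/√F80
  = 5.1450/(10·12.5) + 1/√11094 = 0.041160 + 0.009494 = 0.050654
P80 = (1/0.050654)² = 19.7417² = 389.74 µm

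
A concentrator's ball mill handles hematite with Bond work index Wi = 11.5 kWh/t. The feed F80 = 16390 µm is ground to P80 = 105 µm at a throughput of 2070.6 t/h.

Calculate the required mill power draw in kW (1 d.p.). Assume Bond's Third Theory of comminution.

W = 10·Wi·[P80^(−½) − F80^(−½)]
W = 10·11.5·(1/√105 − 1/√16390) = 10·11.5·(0.089779) = 10.3246 kWh/t
P_mill = W·ṁ = 10.3246·2070.6 = 21378.1 kW

P = 21378.1 kW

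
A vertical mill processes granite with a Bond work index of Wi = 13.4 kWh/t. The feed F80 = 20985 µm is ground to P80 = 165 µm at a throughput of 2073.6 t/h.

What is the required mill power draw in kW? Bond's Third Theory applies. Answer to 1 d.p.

W = 10 Wi / √P80 − 10 Wi / √F80
W = 10·13.4·(1/√165 − 1/√20985) = 10·13.4·(0.070947) = 9.5069 kWh/t
P = W·T = 9.5069·2073.6 = 19713.4 kW

P = 19713.4 kW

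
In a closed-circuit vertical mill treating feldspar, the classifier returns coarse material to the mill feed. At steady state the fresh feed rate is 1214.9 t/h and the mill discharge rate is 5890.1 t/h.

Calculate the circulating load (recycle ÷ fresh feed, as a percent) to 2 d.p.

M = F + R at steady state, so:
R = M − F = 5890.1 − 1214.9 = 4675.2 t/h
CL = 100·R/F = 100·4675.2/1214.9 = 384.82 %

CL = 384.82 %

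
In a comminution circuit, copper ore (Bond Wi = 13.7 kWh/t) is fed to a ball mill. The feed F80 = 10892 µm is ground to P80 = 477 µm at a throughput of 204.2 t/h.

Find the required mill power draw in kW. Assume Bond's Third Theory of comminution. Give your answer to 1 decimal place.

P = 1012.9 kW

W = 10·Wi·(P80^(-½) − F80^(-½))
W = 10·13.7·(1/√477 − 1/√10892) = 10·13.7·(0.036205) = 4.9601 kWh/t
Mill draw = 4.9601 × 204.2 = 1012.9 kW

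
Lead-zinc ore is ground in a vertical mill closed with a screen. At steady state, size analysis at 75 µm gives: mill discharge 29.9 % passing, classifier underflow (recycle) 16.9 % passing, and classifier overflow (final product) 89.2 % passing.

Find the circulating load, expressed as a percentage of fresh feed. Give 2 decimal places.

CL = 456.15 %

Two-product formula at 75 µm:
(1+r)·d = r·u + o ⇒ r = (o−d)/(d−u)
r = (89.2 − 29.9)/(29.9 − 16.9) = 59.3/13.0 = 4.5615
CL = 100·r = 456.15 %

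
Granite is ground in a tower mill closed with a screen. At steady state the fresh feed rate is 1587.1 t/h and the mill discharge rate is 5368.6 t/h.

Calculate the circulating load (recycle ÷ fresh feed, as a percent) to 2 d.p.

CL = 238.26 %

Steady state: M = F + R.
R = M − F = 5368.6 − 1587.1 = 3781.5 t/h
CL = 100·R/F = 100·3781.5/1587.1 = 238.26 %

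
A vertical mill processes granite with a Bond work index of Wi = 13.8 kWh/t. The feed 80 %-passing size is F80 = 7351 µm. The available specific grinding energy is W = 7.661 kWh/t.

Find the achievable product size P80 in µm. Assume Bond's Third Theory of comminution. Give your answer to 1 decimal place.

P80 = 221.6 µm

W = 10 Wi (P80^-0.5 − F80^-0.5)
P80^(−½) = W/(10 Wi) + F80^(−½)
  = 7.6610/(10·13.8) + 1/√7351 = 0.055514 + 0.011663 = 0.067178
P80 = (1/0.067178)² = 14.8858² = 221.59 µm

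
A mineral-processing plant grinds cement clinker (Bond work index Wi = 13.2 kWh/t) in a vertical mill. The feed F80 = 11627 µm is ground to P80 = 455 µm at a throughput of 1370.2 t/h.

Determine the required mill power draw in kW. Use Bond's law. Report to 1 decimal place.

P = 6801.8 kW

W = 10 Wi (1/√P80 − 1/√F80)  [Bond]
W = 10·13.2·(1/√455 − 1/√11627) = 10·13.2·(0.037607) = 4.9641 kWh/t
Power = W × throughput = 4.9641 kWh/t × 1370.2 t/h = 6801.8 kW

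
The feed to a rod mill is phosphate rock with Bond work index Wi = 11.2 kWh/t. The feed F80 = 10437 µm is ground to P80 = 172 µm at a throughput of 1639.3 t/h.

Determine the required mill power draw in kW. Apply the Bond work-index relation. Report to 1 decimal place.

P = 12202.3 kW

W = 10 Wi / √P80 − 10 Wi / √F80
W = 10·11.2·(1/√172 − 1/√10437) = 10·11.2·(0.066461) = 7.4436 kWh/t
P_mill = W·ṁ = 7.4436·1639.3 = 12202.3 kW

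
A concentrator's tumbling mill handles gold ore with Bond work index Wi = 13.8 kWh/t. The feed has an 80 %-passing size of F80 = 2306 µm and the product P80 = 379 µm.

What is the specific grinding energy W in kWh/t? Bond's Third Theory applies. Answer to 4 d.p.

W = 10·Wi·(P80^(-½) − F80^(-½))
1/√379 = 0.051367;  1/√2306 = 0.020824
W = 10·13.8·(0.051367 − 0.020824) = 4.2148 kWh/t

W = 4.2148 kWh/t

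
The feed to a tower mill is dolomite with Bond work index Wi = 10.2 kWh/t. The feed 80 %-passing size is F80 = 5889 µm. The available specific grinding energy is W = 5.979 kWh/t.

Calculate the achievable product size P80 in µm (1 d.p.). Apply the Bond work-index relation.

W = 10·Wi·[P80^(−½) − F80^(−½)]
⇒ 1/√P80 = W/(10 Wi) + 1/√F80
  = 5.9790/(10·10.2) + 1/√5889 = 0.058618 + 0.013031 = 0.071649
P80 = (1/0.071649)² = 13.9570² = 194.80 µm

P80 = 194.8 µm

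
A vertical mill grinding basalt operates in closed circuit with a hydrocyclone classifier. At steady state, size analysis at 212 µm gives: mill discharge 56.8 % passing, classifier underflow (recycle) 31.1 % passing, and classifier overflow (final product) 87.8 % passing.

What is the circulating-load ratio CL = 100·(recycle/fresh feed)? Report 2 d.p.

CL = 120.62 %

Two-product formula at 212 µm:
(1+r)d = ru + o → r = (o−d)/(d−u)
r = (87.8 − 56.8)/(56.8 − 31.1) = 31.0/25.7 = 1.2062
CL = 100·r = 120.62 %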